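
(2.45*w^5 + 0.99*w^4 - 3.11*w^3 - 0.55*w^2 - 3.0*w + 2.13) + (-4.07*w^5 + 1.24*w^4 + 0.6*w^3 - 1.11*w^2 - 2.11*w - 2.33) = -1.62*w^5 + 2.23*w^4 - 2.51*w^3 - 1.66*w^2 - 5.11*w - 0.2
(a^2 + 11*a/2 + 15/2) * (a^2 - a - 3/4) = a^4 + 9*a^3/2 + 5*a^2/4 - 93*a/8 - 45/8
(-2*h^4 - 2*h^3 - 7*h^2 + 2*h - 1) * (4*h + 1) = -8*h^5 - 10*h^4 - 30*h^3 + h^2 - 2*h - 1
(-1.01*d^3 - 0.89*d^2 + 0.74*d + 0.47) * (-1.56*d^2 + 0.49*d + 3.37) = 1.5756*d^5 + 0.8935*d^4 - 4.9942*d^3 - 3.3699*d^2 + 2.7241*d + 1.5839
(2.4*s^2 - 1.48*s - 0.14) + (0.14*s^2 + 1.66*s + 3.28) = 2.54*s^2 + 0.18*s + 3.14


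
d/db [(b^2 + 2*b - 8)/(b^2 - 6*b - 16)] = 8*(-b^2 - 2*b - 10)/(b^4 - 12*b^3 + 4*b^2 + 192*b + 256)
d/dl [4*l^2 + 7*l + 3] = 8*l + 7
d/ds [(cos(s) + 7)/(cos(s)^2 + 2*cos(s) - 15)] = (cos(s)^2 + 14*cos(s) + 29)*sin(s)/(cos(s)^2 + 2*cos(s) - 15)^2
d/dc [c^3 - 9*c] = 3*c^2 - 9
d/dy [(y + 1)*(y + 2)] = 2*y + 3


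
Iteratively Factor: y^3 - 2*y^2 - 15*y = (y)*(y^2 - 2*y - 15) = y*(y - 5)*(y + 3)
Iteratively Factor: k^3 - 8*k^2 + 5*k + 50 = (k - 5)*(k^2 - 3*k - 10) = (k - 5)^2*(k + 2)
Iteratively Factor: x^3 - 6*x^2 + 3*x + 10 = (x + 1)*(x^2 - 7*x + 10) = (x - 5)*(x + 1)*(x - 2)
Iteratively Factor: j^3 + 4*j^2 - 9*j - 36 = (j + 4)*(j^2 - 9) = (j + 3)*(j + 4)*(j - 3)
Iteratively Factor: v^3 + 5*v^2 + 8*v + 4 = (v + 2)*(v^2 + 3*v + 2) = (v + 1)*(v + 2)*(v + 2)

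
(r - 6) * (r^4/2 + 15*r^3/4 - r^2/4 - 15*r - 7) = r^5/2 + 3*r^4/4 - 91*r^3/4 - 27*r^2/2 + 83*r + 42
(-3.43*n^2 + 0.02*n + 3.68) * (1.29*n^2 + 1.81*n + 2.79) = -4.4247*n^4 - 6.1825*n^3 - 4.7863*n^2 + 6.7166*n + 10.2672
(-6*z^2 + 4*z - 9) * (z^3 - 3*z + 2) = -6*z^5 + 4*z^4 + 9*z^3 - 24*z^2 + 35*z - 18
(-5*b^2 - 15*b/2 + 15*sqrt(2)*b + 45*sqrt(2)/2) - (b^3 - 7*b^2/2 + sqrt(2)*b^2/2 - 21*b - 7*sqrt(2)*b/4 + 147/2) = -b^3 - 3*b^2/2 - sqrt(2)*b^2/2 + 27*b/2 + 67*sqrt(2)*b/4 - 147/2 + 45*sqrt(2)/2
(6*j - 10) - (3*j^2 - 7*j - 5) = -3*j^2 + 13*j - 5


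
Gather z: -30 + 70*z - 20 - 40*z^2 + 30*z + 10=-40*z^2 + 100*z - 40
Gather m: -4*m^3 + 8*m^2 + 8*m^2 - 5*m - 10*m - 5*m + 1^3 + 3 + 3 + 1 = -4*m^3 + 16*m^2 - 20*m + 8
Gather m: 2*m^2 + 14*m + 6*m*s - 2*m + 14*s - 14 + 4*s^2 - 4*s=2*m^2 + m*(6*s + 12) + 4*s^2 + 10*s - 14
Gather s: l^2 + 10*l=l^2 + 10*l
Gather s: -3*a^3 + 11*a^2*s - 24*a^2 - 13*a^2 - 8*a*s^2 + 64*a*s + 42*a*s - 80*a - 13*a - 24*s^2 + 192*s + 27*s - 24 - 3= -3*a^3 - 37*a^2 - 93*a + s^2*(-8*a - 24) + s*(11*a^2 + 106*a + 219) - 27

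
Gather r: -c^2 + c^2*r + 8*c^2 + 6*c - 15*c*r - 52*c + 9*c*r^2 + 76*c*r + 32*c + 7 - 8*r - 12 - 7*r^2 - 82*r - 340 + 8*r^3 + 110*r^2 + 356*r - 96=7*c^2 - 14*c + 8*r^3 + r^2*(9*c + 103) + r*(c^2 + 61*c + 266) - 441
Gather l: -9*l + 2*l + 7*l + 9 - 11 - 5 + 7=0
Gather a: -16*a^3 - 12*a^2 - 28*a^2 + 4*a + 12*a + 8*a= -16*a^3 - 40*a^2 + 24*a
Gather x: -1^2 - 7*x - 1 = -7*x - 2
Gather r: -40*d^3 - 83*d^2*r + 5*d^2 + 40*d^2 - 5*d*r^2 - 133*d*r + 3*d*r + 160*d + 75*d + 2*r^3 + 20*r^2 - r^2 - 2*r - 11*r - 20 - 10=-40*d^3 + 45*d^2 + 235*d + 2*r^3 + r^2*(19 - 5*d) + r*(-83*d^2 - 130*d - 13) - 30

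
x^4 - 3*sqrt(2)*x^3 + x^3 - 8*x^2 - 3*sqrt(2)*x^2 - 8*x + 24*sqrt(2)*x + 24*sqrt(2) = (x + 1)*(x - 3*sqrt(2))*(x - 2*sqrt(2))*(x + 2*sqrt(2))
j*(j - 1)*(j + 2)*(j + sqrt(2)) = j^4 + j^3 + sqrt(2)*j^3 - 2*j^2 + sqrt(2)*j^2 - 2*sqrt(2)*j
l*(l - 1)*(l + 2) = l^3 + l^2 - 2*l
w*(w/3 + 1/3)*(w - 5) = w^3/3 - 4*w^2/3 - 5*w/3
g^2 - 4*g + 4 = (g - 2)^2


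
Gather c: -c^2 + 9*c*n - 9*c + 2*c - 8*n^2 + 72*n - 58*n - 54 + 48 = -c^2 + c*(9*n - 7) - 8*n^2 + 14*n - 6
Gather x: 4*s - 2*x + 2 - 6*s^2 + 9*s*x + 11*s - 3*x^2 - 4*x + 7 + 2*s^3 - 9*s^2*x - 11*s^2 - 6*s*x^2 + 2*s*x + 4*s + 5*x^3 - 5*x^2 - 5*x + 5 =2*s^3 - 17*s^2 + 19*s + 5*x^3 + x^2*(-6*s - 8) + x*(-9*s^2 + 11*s - 11) + 14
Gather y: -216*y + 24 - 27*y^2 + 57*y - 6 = -27*y^2 - 159*y + 18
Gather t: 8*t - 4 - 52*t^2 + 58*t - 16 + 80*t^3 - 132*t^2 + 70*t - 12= 80*t^3 - 184*t^2 + 136*t - 32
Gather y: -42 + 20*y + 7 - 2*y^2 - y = -2*y^2 + 19*y - 35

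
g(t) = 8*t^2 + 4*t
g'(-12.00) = -188.00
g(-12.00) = 1104.00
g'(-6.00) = -92.00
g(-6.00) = 264.00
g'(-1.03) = -12.48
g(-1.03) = 4.37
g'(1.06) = 20.96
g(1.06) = 13.23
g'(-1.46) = -19.36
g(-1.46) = 11.21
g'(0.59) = 13.44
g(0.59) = 5.14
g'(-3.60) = -53.60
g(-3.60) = 89.28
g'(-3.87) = -57.92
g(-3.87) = 104.34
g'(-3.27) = -48.32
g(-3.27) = 72.46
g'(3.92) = 66.72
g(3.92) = 138.61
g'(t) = 16*t + 4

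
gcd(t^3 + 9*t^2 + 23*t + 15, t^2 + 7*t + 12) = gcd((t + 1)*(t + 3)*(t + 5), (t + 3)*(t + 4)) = t + 3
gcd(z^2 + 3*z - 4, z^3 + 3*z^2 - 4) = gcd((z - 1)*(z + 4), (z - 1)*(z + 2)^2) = z - 1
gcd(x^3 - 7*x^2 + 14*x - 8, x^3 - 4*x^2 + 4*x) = x - 2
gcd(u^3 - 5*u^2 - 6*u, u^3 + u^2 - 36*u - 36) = u^2 - 5*u - 6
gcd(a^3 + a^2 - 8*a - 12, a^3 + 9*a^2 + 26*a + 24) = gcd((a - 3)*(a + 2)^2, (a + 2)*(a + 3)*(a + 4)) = a + 2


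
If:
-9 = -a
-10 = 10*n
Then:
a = 9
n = -1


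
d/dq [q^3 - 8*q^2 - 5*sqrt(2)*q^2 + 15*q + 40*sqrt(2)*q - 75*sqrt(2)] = 3*q^2 - 16*q - 10*sqrt(2)*q + 15 + 40*sqrt(2)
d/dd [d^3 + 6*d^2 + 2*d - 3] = 3*d^2 + 12*d + 2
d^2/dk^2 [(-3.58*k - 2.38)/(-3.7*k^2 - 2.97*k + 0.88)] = ((3.58*k + 2.38)*(7.4*k + 2.97)*(14.8*k + 5.94) - (79.476*k + 38.8772)*(3.7*k^2 + 2.97*k - 0.88))/(3.7*k^2 + 2.97*k - 0.88)^3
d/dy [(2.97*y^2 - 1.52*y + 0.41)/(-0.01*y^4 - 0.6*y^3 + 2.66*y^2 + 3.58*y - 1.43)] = (0.0594*y^5 + 1.7364*y^4 - 1.8076*y^3 + 15.4138*y^2 - 10.6754*y + 0.7058)/(0.0001*y^8 + 0.012*y^7 + 0.3068*y^6 - 3.2636*y^5 + 2.8082*y^4 + 20.7616*y^3 + 5.2088*y^2 - 10.2388*y + 2.0449)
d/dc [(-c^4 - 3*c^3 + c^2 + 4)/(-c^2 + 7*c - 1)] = 2*(c^5 - 9*c^4 - 19*c^3 + 8*c^2 + 3*c - 14)/(c^4 - 14*c^3 + 51*c^2 - 14*c + 1)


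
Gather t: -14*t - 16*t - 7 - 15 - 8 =-30*t - 30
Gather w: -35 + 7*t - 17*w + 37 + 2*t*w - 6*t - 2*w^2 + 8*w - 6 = t - 2*w^2 + w*(2*t - 9) - 4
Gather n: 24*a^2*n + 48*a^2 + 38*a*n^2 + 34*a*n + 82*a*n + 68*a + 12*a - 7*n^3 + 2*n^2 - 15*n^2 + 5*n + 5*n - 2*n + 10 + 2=48*a^2 + 80*a - 7*n^3 + n^2*(38*a - 13) + n*(24*a^2 + 116*a + 8) + 12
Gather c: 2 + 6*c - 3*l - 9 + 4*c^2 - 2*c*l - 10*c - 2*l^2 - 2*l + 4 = 4*c^2 + c*(-2*l - 4) - 2*l^2 - 5*l - 3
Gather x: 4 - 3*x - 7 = -3*x - 3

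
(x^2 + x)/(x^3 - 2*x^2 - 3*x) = 1/(x - 3)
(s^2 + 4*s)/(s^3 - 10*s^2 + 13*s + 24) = s*(s + 4)/(s^3 - 10*s^2 + 13*s + 24)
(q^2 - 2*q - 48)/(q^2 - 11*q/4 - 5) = 4*(-q^2 + 2*q + 48)/(-4*q^2 + 11*q + 20)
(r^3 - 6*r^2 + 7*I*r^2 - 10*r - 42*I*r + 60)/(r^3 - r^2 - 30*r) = (r^2 + 7*I*r - 10)/(r*(r + 5))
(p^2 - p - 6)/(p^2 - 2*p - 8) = (p - 3)/(p - 4)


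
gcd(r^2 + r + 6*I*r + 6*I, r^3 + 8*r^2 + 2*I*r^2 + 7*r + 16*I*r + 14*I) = r + 1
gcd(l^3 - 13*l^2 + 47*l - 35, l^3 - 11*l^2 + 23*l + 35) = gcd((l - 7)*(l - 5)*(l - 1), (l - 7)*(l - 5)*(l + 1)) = l^2 - 12*l + 35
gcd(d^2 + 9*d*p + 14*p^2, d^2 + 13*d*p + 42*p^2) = d + 7*p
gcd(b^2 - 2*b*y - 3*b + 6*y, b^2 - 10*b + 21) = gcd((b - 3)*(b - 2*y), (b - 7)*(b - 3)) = b - 3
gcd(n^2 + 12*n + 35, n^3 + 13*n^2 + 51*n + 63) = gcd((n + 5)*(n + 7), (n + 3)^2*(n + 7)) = n + 7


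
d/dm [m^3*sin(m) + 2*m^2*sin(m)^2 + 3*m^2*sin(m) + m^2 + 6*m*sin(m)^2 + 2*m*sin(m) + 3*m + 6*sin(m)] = m^3*cos(m) + 2*m^2*sin(2*m) + 3*sqrt(2)*m^2*sin(m + pi/4) + 6*m*sin(m) + 6*m*sin(2*m) + 2*m*cos(m) - 2*m*cos(2*m) + 4*m + 2*sin(m) + 6*cos(m) - 3*cos(2*m) + 6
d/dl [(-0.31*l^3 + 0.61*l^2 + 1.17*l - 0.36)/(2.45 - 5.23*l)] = (3.2426*l^3 - 5.4688*l^2 + 2.989*l + 0.9837)/(27.3529*l^2 - 25.627*l + 6.0025)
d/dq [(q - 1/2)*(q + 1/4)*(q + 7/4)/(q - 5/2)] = (16*q^3 - 48*q^2 - 60*q + 13)/(2*(4*q^2 - 20*q + 25))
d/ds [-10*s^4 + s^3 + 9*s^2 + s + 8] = -40*s^3 + 3*s^2 + 18*s + 1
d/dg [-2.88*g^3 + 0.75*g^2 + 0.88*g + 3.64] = -8.64*g^2 + 1.5*g + 0.88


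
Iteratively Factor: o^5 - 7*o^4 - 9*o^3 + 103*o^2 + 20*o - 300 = (o + 3)*(o^4 - 10*o^3 + 21*o^2 + 40*o - 100) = (o + 2)*(o + 3)*(o^3 - 12*o^2 + 45*o - 50) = (o - 2)*(o + 2)*(o + 3)*(o^2 - 10*o + 25) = (o - 5)*(o - 2)*(o + 2)*(o + 3)*(o - 5)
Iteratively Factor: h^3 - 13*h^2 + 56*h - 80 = (h - 4)*(h^2 - 9*h + 20) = (h - 4)^2*(h - 5)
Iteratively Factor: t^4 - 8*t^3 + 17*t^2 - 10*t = (t - 2)*(t^3 - 6*t^2 + 5*t) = t*(t - 2)*(t^2 - 6*t + 5) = t*(t - 2)*(t - 1)*(t - 5)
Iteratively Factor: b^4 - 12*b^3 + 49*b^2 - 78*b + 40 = (b - 1)*(b^3 - 11*b^2 + 38*b - 40) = (b - 2)*(b - 1)*(b^2 - 9*b + 20) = (b - 4)*(b - 2)*(b - 1)*(b - 5)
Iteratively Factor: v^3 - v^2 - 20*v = (v + 4)*(v^2 - 5*v) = v*(v + 4)*(v - 5)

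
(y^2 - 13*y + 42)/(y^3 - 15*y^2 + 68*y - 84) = 1/(y - 2)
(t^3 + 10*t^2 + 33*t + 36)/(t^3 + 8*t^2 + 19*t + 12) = (t + 3)/(t + 1)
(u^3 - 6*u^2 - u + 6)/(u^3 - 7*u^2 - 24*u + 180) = (u^2 - 1)/(u^2 - u - 30)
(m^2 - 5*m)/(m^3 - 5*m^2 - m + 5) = m/(m^2 - 1)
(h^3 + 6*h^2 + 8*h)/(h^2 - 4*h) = (h^2 + 6*h + 8)/(h - 4)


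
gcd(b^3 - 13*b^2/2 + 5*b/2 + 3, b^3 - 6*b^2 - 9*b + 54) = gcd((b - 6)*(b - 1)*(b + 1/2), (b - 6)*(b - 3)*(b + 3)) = b - 6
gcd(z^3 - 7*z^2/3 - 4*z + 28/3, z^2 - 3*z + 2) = z - 2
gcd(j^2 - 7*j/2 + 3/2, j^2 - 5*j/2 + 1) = j - 1/2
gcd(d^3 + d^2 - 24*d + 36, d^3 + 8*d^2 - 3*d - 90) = d^2 + 3*d - 18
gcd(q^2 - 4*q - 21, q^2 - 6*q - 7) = q - 7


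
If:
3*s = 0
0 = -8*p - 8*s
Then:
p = 0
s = 0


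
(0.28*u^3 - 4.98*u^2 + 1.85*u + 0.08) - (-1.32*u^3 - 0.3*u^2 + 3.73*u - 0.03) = 1.6*u^3 - 4.68*u^2 - 1.88*u + 0.11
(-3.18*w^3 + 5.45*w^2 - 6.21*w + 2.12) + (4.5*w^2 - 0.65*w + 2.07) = -3.18*w^3 + 9.95*w^2 - 6.86*w + 4.19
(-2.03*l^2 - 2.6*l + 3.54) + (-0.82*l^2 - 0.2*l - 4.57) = -2.85*l^2 - 2.8*l - 1.03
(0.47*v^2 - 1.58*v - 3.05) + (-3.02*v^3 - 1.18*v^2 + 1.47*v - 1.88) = -3.02*v^3 - 0.71*v^2 - 0.11*v - 4.93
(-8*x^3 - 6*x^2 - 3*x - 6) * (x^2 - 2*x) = -8*x^5 + 10*x^4 + 9*x^3 + 12*x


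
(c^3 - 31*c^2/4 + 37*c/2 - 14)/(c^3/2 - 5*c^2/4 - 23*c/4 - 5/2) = (-4*c^3 + 31*c^2 - 74*c + 56)/(-2*c^3 + 5*c^2 + 23*c + 10)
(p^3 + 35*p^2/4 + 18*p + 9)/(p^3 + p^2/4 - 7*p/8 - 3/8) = 2*(p^2 + 8*p + 12)/(2*p^2 - p - 1)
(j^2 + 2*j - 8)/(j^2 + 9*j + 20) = (j - 2)/(j + 5)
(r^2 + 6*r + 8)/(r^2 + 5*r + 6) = (r + 4)/(r + 3)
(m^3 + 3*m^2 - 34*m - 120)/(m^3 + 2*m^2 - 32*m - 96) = (m + 5)/(m + 4)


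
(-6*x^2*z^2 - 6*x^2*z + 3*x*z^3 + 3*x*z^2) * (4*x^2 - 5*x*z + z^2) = -24*x^4*z^2 - 24*x^4*z + 42*x^3*z^3 + 42*x^3*z^2 - 21*x^2*z^4 - 21*x^2*z^3 + 3*x*z^5 + 3*x*z^4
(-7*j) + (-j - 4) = -8*j - 4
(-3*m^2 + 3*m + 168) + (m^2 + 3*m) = -2*m^2 + 6*m + 168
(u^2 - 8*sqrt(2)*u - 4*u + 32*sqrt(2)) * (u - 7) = u^3 - 8*sqrt(2)*u^2 - 11*u^2 + 28*u + 88*sqrt(2)*u - 224*sqrt(2)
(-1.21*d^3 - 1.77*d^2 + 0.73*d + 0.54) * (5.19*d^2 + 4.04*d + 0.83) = -6.2799*d^5 - 14.0747*d^4 - 4.3664*d^3 + 4.2827*d^2 + 2.7875*d + 0.4482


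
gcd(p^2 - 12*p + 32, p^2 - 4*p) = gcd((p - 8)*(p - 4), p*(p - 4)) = p - 4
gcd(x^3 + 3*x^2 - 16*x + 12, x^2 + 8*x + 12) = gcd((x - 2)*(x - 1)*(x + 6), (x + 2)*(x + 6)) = x + 6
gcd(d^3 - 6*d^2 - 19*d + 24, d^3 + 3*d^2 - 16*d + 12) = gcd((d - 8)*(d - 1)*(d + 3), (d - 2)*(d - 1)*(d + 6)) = d - 1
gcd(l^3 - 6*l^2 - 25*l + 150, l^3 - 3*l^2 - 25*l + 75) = l^2 - 25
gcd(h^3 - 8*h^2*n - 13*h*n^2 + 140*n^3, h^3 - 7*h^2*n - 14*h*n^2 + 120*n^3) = h^2 - h*n - 20*n^2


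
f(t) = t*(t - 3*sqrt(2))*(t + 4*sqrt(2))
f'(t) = t*(t - 3*sqrt(2)) + t*(t + 4*sqrt(2)) + (t - 3*sqrt(2))*(t + 4*sqrt(2)) = 3*t^2 + 2*sqrt(2)*t - 24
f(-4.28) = 50.22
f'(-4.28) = 18.85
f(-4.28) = 50.22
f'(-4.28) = 18.85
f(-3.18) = 58.46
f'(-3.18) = -2.66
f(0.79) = -17.58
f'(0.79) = -19.89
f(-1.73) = 40.57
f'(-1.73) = -19.91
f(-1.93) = 44.40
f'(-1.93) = -18.28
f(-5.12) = 25.74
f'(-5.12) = 40.16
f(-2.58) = 54.16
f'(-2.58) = -11.33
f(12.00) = 1643.65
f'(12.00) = 441.94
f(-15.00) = -2696.80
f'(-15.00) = 608.57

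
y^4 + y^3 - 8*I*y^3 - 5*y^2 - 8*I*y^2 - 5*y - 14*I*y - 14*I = (y + 1)*(y - 7*I)*(y - 2*I)*(y + I)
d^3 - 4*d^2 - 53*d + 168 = (d - 8)*(d - 3)*(d + 7)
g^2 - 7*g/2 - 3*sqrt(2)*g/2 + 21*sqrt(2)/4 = (g - 7/2)*(g - 3*sqrt(2)/2)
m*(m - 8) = m^2 - 8*m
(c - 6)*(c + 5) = c^2 - c - 30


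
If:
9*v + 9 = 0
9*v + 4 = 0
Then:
No Solution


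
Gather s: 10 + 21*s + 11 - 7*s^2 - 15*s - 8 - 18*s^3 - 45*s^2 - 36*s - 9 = -18*s^3 - 52*s^2 - 30*s + 4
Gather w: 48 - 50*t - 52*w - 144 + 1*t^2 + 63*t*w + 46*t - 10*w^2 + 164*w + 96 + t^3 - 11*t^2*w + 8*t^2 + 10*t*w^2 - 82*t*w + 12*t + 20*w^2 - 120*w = t^3 + 9*t^2 + 8*t + w^2*(10*t + 10) + w*(-11*t^2 - 19*t - 8)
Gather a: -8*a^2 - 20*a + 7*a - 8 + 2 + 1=-8*a^2 - 13*a - 5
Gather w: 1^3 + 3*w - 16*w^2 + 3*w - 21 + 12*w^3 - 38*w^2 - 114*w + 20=12*w^3 - 54*w^2 - 108*w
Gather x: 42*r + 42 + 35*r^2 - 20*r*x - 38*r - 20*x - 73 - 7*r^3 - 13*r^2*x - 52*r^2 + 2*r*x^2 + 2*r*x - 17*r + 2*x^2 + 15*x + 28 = -7*r^3 - 17*r^2 - 13*r + x^2*(2*r + 2) + x*(-13*r^2 - 18*r - 5) - 3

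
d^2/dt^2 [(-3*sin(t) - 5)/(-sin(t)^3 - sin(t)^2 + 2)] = (-12*sin(t)^7 - 54*sin(t)^6 - 40*sin(t)^5 - 20*sin(t)^4 - 40*sin(t)^3 + 62*sin(t)^2 + 84*sin(t) + 20)/(sin(t)^3 + sin(t)^2 - 2)^3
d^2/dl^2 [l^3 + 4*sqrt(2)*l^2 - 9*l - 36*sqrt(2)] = 6*l + 8*sqrt(2)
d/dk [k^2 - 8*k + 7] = 2*k - 8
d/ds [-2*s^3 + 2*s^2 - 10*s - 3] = -6*s^2 + 4*s - 10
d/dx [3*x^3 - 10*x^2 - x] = 9*x^2 - 20*x - 1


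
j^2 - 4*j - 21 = (j - 7)*(j + 3)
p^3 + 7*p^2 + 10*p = p*(p + 2)*(p + 5)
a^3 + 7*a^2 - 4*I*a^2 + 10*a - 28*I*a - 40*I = (a + 2)*(a + 5)*(a - 4*I)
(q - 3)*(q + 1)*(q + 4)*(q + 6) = q^4 + 8*q^3 + q^2 - 78*q - 72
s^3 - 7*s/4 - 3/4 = (s - 3/2)*(s + 1/2)*(s + 1)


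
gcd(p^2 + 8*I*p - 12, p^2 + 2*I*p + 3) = 1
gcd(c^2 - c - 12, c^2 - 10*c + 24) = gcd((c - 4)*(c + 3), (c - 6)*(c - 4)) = c - 4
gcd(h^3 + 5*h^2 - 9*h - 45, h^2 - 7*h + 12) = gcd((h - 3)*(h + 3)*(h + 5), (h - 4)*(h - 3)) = h - 3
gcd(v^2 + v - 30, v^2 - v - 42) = v + 6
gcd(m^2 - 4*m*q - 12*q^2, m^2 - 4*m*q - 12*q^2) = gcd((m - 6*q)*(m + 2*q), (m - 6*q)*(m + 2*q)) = -m^2 + 4*m*q + 12*q^2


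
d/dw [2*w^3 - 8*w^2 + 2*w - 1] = 6*w^2 - 16*w + 2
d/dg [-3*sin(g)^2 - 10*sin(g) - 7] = -2*(3*sin(g) + 5)*cos(g)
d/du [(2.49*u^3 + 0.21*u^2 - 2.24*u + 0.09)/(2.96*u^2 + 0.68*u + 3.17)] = (7.3704*u^4 + 3.3864*u^3 + 30.4531*u^2 + 0.7986*u - 7.162)/(8.7616*u^4 + 4.0256*u^3 + 19.2288*u^2 + 4.3112*u + 10.0489)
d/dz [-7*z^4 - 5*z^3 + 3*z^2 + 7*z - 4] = -28*z^3 - 15*z^2 + 6*z + 7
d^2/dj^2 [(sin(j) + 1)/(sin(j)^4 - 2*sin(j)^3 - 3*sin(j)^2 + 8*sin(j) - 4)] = 3*(-3*sin(j)^6 - 7*sin(j)^5 + 4*sin(j)^4 + 44*sin(j)^3 + 22*sin(j)^2 - 64*sin(j) - 56)/((sin(j) - 2)^3*(sin(j) - 1)^3*(sin(j) + 2)^3)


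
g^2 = g^2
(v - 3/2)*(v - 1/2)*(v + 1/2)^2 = v^4 - v^3 - v^2 + v/4 + 3/16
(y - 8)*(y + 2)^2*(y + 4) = y^4 - 44*y^2 - 144*y - 128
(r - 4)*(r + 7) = r^2 + 3*r - 28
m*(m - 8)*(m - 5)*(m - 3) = m^4 - 16*m^3 + 79*m^2 - 120*m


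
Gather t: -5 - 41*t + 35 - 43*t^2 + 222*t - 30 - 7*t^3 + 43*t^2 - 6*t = -7*t^3 + 175*t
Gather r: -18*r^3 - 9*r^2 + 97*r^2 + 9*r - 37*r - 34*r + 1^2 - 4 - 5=-18*r^3 + 88*r^2 - 62*r - 8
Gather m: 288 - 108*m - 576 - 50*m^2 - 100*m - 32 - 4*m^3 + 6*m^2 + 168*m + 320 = -4*m^3 - 44*m^2 - 40*m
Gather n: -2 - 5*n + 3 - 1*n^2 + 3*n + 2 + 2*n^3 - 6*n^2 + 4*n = 2*n^3 - 7*n^2 + 2*n + 3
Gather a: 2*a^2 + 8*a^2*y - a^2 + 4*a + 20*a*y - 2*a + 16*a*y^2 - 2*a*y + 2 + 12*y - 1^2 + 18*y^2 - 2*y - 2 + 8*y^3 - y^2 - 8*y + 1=a^2*(8*y + 1) + a*(16*y^2 + 18*y + 2) + 8*y^3 + 17*y^2 + 2*y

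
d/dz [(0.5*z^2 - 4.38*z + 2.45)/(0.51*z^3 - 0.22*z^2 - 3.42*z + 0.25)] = (-0.255*z^4 + 4.4676*z^3 - 6.4221*z^2 + 1.328*z + 7.284)/(0.2601*z^6 - 0.2244*z^5 - 3.44*z^4 + 1.7598*z^3 + 11.5864*z^2 - 1.71*z + 0.0625)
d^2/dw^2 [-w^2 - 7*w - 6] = -2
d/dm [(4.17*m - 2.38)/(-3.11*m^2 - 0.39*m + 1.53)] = (12.9687*m^2 - 14.8036*m + 5.4519)/(9.6721*m^4 + 2.4258*m^3 - 9.3645*m^2 - 1.1934*m + 2.3409)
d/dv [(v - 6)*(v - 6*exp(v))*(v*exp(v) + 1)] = (v - 6)*(v + 1)*(v - 6*exp(v))*exp(v) - (v - 6)*(v*exp(v) + 1)*(6*exp(v) - 1) + (v - 6*exp(v))*(v*exp(v) + 1)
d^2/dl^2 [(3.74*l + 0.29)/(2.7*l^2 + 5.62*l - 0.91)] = ((3.74*l + 0.29)*(5.4*l + 5.62)*(10.8*l + 11.24) - (60.588*l + 43.6036)*(2.7*l^2 + 5.62*l - 0.91))/(2.7*l^2 + 5.62*l - 0.91)^3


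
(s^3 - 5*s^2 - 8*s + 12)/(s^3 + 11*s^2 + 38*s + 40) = (s^2 - 7*s + 6)/(s^2 + 9*s + 20)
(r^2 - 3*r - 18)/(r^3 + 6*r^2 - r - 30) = (r - 6)/(r^2 + 3*r - 10)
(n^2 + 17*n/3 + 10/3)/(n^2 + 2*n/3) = (n + 5)/n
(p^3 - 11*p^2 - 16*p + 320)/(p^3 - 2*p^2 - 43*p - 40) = (p - 8)/(p + 1)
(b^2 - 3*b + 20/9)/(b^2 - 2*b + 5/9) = (3*b - 4)/(3*b - 1)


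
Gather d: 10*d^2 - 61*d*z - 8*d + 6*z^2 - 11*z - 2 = 10*d^2 + d*(-61*z - 8) + 6*z^2 - 11*z - 2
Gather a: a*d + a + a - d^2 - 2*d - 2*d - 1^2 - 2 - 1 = a*(d + 2) - d^2 - 4*d - 4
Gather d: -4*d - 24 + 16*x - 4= -4*d + 16*x - 28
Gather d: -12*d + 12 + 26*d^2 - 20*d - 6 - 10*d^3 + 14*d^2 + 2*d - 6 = -10*d^3 + 40*d^2 - 30*d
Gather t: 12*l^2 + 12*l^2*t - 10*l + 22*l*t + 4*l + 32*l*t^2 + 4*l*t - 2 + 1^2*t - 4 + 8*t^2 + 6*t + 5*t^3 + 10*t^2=12*l^2 - 6*l + 5*t^3 + t^2*(32*l + 18) + t*(12*l^2 + 26*l + 7) - 6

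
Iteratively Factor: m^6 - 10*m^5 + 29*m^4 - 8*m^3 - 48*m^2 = (m)*(m^5 - 10*m^4 + 29*m^3 - 8*m^2 - 48*m) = m*(m - 3)*(m^4 - 7*m^3 + 8*m^2 + 16*m) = m*(m - 4)*(m - 3)*(m^3 - 3*m^2 - 4*m) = m*(m - 4)^2*(m - 3)*(m^2 + m) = m^2*(m - 4)^2*(m - 3)*(m + 1)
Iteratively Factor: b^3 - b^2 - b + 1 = (b - 1)*(b^2 - 1) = (b - 1)^2*(b + 1)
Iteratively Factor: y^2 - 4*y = (y - 4)*(y)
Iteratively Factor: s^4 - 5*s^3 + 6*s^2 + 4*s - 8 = (s - 2)*(s^3 - 3*s^2 + 4) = (s - 2)^2*(s^2 - s - 2) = (s - 2)^3*(s + 1)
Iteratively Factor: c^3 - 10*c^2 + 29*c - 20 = (c - 4)*(c^2 - 6*c + 5) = (c - 5)*(c - 4)*(c - 1)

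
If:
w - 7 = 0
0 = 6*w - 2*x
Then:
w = 7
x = 21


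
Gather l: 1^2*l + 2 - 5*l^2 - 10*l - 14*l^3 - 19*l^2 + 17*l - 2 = -14*l^3 - 24*l^2 + 8*l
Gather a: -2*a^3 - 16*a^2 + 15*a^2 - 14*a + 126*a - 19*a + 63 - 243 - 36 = -2*a^3 - a^2 + 93*a - 216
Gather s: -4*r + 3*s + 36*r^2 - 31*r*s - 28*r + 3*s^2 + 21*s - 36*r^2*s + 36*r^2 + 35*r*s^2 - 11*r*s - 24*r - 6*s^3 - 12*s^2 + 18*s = 72*r^2 - 56*r - 6*s^3 + s^2*(35*r - 9) + s*(-36*r^2 - 42*r + 42)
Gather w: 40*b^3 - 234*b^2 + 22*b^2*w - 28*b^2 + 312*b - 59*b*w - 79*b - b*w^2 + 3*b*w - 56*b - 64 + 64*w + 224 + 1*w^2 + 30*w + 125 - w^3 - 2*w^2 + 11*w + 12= 40*b^3 - 262*b^2 + 177*b - w^3 + w^2*(-b - 1) + w*(22*b^2 - 56*b + 105) + 297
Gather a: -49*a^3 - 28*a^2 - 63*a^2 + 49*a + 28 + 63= -49*a^3 - 91*a^2 + 49*a + 91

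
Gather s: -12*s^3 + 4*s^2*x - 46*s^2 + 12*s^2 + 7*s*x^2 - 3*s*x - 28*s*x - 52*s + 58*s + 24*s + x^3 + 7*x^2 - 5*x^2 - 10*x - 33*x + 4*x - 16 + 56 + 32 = -12*s^3 + s^2*(4*x - 34) + s*(7*x^2 - 31*x + 30) + x^3 + 2*x^2 - 39*x + 72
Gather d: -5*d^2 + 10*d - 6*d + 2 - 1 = -5*d^2 + 4*d + 1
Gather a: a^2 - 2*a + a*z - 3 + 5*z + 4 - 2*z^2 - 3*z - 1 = a^2 + a*(z - 2) - 2*z^2 + 2*z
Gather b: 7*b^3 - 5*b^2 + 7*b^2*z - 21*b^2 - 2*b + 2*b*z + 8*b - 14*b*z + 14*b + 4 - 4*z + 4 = 7*b^3 + b^2*(7*z - 26) + b*(20 - 12*z) - 4*z + 8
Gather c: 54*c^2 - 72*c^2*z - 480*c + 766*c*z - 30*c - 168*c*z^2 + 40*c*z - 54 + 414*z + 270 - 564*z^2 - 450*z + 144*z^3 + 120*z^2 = c^2*(54 - 72*z) + c*(-168*z^2 + 806*z - 510) + 144*z^3 - 444*z^2 - 36*z + 216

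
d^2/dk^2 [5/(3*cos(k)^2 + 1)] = 30*(-6*sin(k)^4 + sin(k)^2 + 4)/(3*cos(k)^2 + 1)^3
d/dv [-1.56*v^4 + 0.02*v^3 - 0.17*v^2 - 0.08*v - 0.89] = -6.24*v^3 + 0.06*v^2 - 0.34*v - 0.08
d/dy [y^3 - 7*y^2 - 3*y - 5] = 3*y^2 - 14*y - 3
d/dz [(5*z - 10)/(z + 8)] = 50/(z + 8)^2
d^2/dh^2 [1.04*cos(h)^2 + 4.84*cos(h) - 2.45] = -4.84*cos(h) - 2.08*cos(2*h)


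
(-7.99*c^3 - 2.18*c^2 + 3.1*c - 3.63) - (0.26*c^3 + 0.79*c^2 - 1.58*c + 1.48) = -8.25*c^3 - 2.97*c^2 + 4.68*c - 5.11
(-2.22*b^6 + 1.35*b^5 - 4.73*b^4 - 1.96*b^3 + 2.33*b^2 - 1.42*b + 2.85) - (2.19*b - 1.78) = -2.22*b^6 + 1.35*b^5 - 4.73*b^4 - 1.96*b^3 + 2.33*b^2 - 3.61*b + 4.63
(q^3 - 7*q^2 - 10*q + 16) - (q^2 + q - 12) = q^3 - 8*q^2 - 11*q + 28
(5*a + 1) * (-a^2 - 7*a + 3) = -5*a^3 - 36*a^2 + 8*a + 3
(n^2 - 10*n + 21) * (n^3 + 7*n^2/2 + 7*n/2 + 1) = n^5 - 13*n^4/2 - 21*n^3/2 + 79*n^2/2 + 127*n/2 + 21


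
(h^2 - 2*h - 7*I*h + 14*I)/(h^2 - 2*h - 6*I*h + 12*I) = (h - 7*I)/(h - 6*I)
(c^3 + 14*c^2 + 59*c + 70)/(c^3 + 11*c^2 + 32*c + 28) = (c + 5)/(c + 2)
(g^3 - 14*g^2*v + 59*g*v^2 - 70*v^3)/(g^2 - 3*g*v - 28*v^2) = (g^2 - 7*g*v + 10*v^2)/(g + 4*v)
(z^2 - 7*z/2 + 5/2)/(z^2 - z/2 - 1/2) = (2*z - 5)/(2*z + 1)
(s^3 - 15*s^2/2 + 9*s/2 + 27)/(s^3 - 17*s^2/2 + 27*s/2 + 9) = (2*s + 3)/(2*s + 1)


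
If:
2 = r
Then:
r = 2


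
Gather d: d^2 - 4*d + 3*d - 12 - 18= d^2 - d - 30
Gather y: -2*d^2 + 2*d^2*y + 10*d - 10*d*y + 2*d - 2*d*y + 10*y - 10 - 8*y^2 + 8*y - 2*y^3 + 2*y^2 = -2*d^2 + 12*d - 2*y^3 - 6*y^2 + y*(2*d^2 - 12*d + 18) - 10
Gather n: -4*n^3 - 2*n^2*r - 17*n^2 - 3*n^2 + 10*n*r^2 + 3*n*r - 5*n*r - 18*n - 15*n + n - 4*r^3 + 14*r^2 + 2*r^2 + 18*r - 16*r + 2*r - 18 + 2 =-4*n^3 + n^2*(-2*r - 20) + n*(10*r^2 - 2*r - 32) - 4*r^3 + 16*r^2 + 4*r - 16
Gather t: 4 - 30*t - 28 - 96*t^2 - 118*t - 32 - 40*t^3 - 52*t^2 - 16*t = -40*t^3 - 148*t^2 - 164*t - 56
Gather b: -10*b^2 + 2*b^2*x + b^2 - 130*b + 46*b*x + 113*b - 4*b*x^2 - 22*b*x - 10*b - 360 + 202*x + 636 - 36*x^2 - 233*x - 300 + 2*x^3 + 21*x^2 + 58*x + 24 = b^2*(2*x - 9) + b*(-4*x^2 + 24*x - 27) + 2*x^3 - 15*x^2 + 27*x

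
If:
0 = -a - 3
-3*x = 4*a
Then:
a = -3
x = 4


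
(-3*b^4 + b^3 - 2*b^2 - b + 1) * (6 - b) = 3*b^5 - 19*b^4 + 8*b^3 - 11*b^2 - 7*b + 6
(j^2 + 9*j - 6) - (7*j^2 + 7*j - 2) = -6*j^2 + 2*j - 4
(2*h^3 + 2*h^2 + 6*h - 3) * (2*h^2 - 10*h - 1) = 4*h^5 - 16*h^4 - 10*h^3 - 68*h^2 + 24*h + 3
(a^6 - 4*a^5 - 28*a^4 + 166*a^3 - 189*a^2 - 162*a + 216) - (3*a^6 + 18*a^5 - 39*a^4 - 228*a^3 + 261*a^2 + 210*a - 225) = -2*a^6 - 22*a^5 + 11*a^4 + 394*a^3 - 450*a^2 - 372*a + 441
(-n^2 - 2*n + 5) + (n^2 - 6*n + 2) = 7 - 8*n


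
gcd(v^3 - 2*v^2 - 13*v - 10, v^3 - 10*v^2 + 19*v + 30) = v^2 - 4*v - 5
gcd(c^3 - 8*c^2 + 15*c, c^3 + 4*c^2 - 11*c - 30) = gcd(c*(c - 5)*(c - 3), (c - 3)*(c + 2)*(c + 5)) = c - 3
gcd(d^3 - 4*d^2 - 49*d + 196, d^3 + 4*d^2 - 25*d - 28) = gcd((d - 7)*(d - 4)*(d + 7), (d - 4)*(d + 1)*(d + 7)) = d^2 + 3*d - 28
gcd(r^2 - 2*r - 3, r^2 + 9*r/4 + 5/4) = r + 1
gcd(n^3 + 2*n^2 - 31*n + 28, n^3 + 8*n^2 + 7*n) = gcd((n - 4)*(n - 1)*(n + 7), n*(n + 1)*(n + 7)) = n + 7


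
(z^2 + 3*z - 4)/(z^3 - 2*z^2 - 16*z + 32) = (z - 1)/(z^2 - 6*z + 8)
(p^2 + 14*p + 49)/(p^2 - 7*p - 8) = (p^2 + 14*p + 49)/(p^2 - 7*p - 8)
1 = 1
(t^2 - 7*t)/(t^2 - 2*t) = (t - 7)/(t - 2)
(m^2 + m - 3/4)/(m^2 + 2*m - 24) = (m^2 + m - 3/4)/(m^2 + 2*m - 24)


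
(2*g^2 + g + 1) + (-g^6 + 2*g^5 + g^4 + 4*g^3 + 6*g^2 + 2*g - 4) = -g^6 + 2*g^5 + g^4 + 4*g^3 + 8*g^2 + 3*g - 3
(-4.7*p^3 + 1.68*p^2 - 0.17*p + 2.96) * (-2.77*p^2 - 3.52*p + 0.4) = 13.019*p^5 + 11.8904*p^4 - 7.3227*p^3 - 6.9288*p^2 - 10.4872*p + 1.184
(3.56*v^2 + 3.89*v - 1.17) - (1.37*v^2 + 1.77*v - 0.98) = 2.19*v^2 + 2.12*v - 0.19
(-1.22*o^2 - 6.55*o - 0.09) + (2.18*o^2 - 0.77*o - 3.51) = 0.96*o^2 - 7.32*o - 3.6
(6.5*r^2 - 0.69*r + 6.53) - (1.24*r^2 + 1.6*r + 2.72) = 5.26*r^2 - 2.29*r + 3.81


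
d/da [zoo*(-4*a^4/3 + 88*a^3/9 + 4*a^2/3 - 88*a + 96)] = zoo*(a^3 + a^2 + a + 1)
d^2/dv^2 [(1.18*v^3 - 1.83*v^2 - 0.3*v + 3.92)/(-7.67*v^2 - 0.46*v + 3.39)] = (2.27373675443232e-13*v^5 + 1.13686837721616e-13*v^4 - 39.478316*v^3 - 1087.120902*v^2 - 117.544992*v - 162.51241)/(451.217663*v^6 + 81.183882*v^5 - 593.420997*v^4 - 71.666252*v^3 + 262.281249*v^2 + 15.859098*v - 38.958219)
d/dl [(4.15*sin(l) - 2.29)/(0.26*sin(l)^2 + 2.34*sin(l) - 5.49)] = (-1.079*sin(l)^2 + 1.1908*sin(l) - 17.4249)*cos(l)/(0.0676*sin(l)^4 + 1.2168*sin(l)^3 + 2.6208*sin(l)^2 - 25.6932*sin(l) + 30.1401)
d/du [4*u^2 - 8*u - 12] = 8*u - 8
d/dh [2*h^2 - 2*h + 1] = 4*h - 2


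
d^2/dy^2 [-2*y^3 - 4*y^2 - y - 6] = -12*y - 8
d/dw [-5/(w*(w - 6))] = 10*(w - 3)/(w^2*(w - 6)^2)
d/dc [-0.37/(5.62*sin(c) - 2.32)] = 2.0794*cos(c)/(5.62*sin(c) - 2.32)^2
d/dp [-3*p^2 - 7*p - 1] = -6*p - 7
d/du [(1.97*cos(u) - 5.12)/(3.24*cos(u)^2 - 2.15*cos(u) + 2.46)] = (6.3828*cos(u)^2 - 33.1776*cos(u) + 6.1618)*sin(u)/(10.4976*cos(u)^4 - 13.932*cos(u)^3 + 20.5633*cos(u)^2 - 10.578*cos(u) + 6.0516)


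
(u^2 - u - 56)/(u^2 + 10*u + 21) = (u - 8)/(u + 3)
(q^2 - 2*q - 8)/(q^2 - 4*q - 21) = (-q^2 + 2*q + 8)/(-q^2 + 4*q + 21)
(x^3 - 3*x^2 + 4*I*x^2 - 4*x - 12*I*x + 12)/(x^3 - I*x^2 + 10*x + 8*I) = (x^2 + x*(-3 + 2*I) - 6*I)/(x^2 - 3*I*x + 4)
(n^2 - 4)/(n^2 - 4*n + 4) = (n + 2)/(n - 2)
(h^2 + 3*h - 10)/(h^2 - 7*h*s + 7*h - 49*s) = (h^2 + 3*h - 10)/(h^2 - 7*h*s + 7*h - 49*s)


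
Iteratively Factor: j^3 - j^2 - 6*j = (j - 3)*(j^2 + 2*j) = j*(j - 3)*(j + 2)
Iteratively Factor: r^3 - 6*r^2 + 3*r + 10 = (r - 2)*(r^2 - 4*r - 5) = (r - 5)*(r - 2)*(r + 1)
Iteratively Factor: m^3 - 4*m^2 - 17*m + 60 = (m - 5)*(m^2 + m - 12) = (m - 5)*(m - 3)*(m + 4)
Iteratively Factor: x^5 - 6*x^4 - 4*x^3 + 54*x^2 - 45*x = (x - 5)*(x^4 - x^3 - 9*x^2 + 9*x) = x*(x - 5)*(x^3 - x^2 - 9*x + 9) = x*(x - 5)*(x - 1)*(x^2 - 9) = x*(x - 5)*(x - 1)*(x + 3)*(x - 3)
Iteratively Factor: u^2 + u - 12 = (u - 3)*(u + 4)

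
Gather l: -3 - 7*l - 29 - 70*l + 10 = -77*l - 22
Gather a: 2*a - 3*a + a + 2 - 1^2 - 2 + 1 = 0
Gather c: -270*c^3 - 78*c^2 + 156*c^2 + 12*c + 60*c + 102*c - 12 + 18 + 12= -270*c^3 + 78*c^2 + 174*c + 18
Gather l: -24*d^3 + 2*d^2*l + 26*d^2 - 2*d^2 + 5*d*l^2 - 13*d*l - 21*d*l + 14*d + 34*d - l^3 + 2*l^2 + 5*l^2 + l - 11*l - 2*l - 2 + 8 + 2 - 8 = -24*d^3 + 24*d^2 + 48*d - l^3 + l^2*(5*d + 7) + l*(2*d^2 - 34*d - 12)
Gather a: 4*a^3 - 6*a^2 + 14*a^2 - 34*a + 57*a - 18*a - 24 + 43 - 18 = 4*a^3 + 8*a^2 + 5*a + 1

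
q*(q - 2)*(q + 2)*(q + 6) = q^4 + 6*q^3 - 4*q^2 - 24*q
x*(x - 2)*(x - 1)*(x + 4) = x^4 + x^3 - 10*x^2 + 8*x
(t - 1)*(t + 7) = t^2 + 6*t - 7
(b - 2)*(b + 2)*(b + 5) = b^3 + 5*b^2 - 4*b - 20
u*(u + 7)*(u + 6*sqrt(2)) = u^3 + 7*u^2 + 6*sqrt(2)*u^2 + 42*sqrt(2)*u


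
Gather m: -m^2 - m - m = -m^2 - 2*m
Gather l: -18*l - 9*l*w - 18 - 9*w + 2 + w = l*(-9*w - 18) - 8*w - 16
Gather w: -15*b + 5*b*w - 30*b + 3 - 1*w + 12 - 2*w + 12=-45*b + w*(5*b - 3) + 27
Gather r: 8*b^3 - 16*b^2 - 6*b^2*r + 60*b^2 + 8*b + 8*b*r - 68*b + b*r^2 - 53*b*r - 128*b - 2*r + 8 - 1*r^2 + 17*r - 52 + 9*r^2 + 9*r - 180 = 8*b^3 + 44*b^2 - 188*b + r^2*(b + 8) + r*(-6*b^2 - 45*b + 24) - 224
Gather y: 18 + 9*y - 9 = 9*y + 9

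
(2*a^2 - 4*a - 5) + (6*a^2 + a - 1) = 8*a^2 - 3*a - 6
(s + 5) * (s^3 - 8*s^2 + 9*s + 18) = s^4 - 3*s^3 - 31*s^2 + 63*s + 90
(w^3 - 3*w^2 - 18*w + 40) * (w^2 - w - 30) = w^5 - 4*w^4 - 45*w^3 + 148*w^2 + 500*w - 1200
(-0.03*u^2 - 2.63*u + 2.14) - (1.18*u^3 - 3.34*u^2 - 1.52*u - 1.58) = -1.18*u^3 + 3.31*u^2 - 1.11*u + 3.72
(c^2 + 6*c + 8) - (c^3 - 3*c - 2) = -c^3 + c^2 + 9*c + 10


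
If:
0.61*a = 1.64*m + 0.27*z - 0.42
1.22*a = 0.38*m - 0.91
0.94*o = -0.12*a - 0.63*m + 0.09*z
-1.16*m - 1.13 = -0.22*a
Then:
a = -1.12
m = -1.19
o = 1.53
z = 6.24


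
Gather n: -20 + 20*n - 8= 20*n - 28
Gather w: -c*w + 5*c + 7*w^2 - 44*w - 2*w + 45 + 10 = 5*c + 7*w^2 + w*(-c - 46) + 55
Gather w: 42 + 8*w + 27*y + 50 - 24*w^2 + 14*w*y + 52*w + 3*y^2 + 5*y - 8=-24*w^2 + w*(14*y + 60) + 3*y^2 + 32*y + 84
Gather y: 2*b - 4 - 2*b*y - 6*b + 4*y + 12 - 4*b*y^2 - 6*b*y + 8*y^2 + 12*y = -4*b + y^2*(8 - 4*b) + y*(16 - 8*b) + 8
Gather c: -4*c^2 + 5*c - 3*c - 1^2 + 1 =-4*c^2 + 2*c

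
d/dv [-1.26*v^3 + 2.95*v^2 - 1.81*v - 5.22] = -3.78*v^2 + 5.9*v - 1.81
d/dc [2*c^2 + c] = 4*c + 1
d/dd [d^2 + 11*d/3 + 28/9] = 2*d + 11/3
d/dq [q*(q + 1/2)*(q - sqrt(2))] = 3*q^2 - 2*sqrt(2)*q + q - sqrt(2)/2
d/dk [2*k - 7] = 2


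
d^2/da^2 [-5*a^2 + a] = -10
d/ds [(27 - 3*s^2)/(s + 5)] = 3*(s^2 - 2*s*(s + 5) - 9)/(s + 5)^2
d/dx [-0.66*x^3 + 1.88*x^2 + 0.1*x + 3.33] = -1.98*x^2 + 3.76*x + 0.1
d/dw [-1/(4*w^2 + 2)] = 2*w/(2*w^2 + 1)^2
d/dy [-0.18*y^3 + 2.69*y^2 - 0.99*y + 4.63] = -0.54*y^2 + 5.38*y - 0.99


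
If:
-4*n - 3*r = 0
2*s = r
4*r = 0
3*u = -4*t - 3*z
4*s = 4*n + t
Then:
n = 0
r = 0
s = 0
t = 0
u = -z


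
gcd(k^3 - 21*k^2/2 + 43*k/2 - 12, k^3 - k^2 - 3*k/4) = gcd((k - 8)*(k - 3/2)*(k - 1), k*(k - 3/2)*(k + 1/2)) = k - 3/2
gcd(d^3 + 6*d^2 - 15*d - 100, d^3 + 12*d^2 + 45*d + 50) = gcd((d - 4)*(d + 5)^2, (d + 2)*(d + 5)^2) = d^2 + 10*d + 25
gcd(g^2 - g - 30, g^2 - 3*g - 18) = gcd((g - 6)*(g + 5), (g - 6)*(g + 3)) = g - 6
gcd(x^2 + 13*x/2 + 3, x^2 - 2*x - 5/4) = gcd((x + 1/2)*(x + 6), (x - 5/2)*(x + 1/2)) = x + 1/2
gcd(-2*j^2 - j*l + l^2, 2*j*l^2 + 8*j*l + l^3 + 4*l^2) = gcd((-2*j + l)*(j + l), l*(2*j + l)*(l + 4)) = 1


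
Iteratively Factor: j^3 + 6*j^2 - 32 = (j - 2)*(j^2 + 8*j + 16) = (j - 2)*(j + 4)*(j + 4)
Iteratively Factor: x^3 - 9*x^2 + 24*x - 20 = (x - 2)*(x^2 - 7*x + 10) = (x - 2)^2*(x - 5)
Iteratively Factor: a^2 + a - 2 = (a + 2)*(a - 1)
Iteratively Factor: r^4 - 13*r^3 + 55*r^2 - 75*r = (r - 5)*(r^3 - 8*r^2 + 15*r) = r*(r - 5)*(r^2 - 8*r + 15) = r*(r - 5)*(r - 3)*(r - 5)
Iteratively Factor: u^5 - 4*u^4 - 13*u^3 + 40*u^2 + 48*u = (u + 3)*(u^4 - 7*u^3 + 8*u^2 + 16*u) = (u + 1)*(u + 3)*(u^3 - 8*u^2 + 16*u) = (u - 4)*(u + 1)*(u + 3)*(u^2 - 4*u) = (u - 4)^2*(u + 1)*(u + 3)*(u)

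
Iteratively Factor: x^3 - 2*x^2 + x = (x - 1)*(x^2 - x) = x*(x - 1)*(x - 1)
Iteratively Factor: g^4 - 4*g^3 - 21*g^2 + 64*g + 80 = (g - 4)*(g^3 - 21*g - 20) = (g - 4)*(g + 1)*(g^2 - g - 20) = (g - 5)*(g - 4)*(g + 1)*(g + 4)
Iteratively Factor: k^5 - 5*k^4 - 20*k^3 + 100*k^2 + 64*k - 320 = (k - 5)*(k^4 - 20*k^2 + 64) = (k - 5)*(k - 2)*(k^3 + 2*k^2 - 16*k - 32) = (k - 5)*(k - 2)*(k + 4)*(k^2 - 2*k - 8) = (k - 5)*(k - 4)*(k - 2)*(k + 4)*(k + 2)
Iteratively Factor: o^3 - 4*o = (o)*(o^2 - 4) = o*(o + 2)*(o - 2)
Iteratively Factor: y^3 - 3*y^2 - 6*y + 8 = (y - 1)*(y^2 - 2*y - 8) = (y - 4)*(y - 1)*(y + 2)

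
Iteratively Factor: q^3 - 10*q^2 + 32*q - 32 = (q - 4)*(q^2 - 6*q + 8) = (q - 4)*(q - 2)*(q - 4)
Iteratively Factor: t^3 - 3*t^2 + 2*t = (t - 1)*(t^2 - 2*t) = (t - 2)*(t - 1)*(t)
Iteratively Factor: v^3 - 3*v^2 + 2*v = (v - 2)*(v^2 - v) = (v - 2)*(v - 1)*(v)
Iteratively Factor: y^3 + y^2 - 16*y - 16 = (y + 1)*(y^2 - 16) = (y - 4)*(y + 1)*(y + 4)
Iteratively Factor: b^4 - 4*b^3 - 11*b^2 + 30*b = (b - 2)*(b^3 - 2*b^2 - 15*b) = b*(b - 2)*(b^2 - 2*b - 15) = b*(b - 2)*(b + 3)*(b - 5)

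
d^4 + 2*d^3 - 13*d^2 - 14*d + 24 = (d - 3)*(d - 1)*(d + 2)*(d + 4)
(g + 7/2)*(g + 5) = g^2 + 17*g/2 + 35/2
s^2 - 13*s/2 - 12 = (s - 8)*(s + 3/2)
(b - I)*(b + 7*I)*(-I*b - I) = -I*b^3 + 6*b^2 - I*b^2 + 6*b - 7*I*b - 7*I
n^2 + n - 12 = (n - 3)*(n + 4)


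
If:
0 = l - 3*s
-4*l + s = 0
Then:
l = 0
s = 0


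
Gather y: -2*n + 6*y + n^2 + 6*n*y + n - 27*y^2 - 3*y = n^2 - n - 27*y^2 + y*(6*n + 3)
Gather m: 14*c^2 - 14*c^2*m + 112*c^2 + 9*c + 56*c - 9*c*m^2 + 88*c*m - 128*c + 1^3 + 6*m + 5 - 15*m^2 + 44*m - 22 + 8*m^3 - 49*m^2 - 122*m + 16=126*c^2 - 63*c + 8*m^3 + m^2*(-9*c - 64) + m*(-14*c^2 + 88*c - 72)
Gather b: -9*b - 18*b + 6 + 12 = 18 - 27*b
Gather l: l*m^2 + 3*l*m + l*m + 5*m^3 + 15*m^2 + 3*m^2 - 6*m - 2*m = l*(m^2 + 4*m) + 5*m^3 + 18*m^2 - 8*m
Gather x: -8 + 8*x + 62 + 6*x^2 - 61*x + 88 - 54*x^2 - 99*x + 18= -48*x^2 - 152*x + 160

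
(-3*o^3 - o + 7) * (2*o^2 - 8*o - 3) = -6*o^5 + 24*o^4 + 7*o^3 + 22*o^2 - 53*o - 21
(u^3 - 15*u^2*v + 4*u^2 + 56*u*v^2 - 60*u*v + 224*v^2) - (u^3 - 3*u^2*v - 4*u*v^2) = -12*u^2*v + 4*u^2 + 60*u*v^2 - 60*u*v + 224*v^2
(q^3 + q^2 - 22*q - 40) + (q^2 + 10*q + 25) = q^3 + 2*q^2 - 12*q - 15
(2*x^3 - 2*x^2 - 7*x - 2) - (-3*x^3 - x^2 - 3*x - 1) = 5*x^3 - x^2 - 4*x - 1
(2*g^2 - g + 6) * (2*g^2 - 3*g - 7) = 4*g^4 - 8*g^3 + g^2 - 11*g - 42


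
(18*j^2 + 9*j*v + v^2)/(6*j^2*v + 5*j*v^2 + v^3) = (6*j + v)/(v*(2*j + v))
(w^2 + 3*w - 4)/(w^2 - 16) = (w - 1)/(w - 4)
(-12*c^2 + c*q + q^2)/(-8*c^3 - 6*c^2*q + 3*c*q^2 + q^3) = (-3*c + q)/(-2*c^2 - c*q + q^2)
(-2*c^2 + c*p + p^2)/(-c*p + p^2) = (2*c + p)/p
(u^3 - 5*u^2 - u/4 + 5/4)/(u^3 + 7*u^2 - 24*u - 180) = (u^2 - 1/4)/(u^2 + 12*u + 36)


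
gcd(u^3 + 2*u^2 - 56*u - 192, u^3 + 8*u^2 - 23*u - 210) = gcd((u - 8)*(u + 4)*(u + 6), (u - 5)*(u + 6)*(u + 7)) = u + 6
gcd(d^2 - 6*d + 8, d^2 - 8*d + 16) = d - 4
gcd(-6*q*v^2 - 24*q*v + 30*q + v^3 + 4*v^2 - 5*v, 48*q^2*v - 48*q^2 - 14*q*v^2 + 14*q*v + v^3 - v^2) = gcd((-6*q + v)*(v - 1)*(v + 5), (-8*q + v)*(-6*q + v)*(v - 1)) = 6*q*v - 6*q - v^2 + v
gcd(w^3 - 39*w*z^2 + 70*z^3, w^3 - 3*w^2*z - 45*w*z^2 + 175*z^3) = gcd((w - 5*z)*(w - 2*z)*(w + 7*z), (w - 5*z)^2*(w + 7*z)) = -w^2 - 2*w*z + 35*z^2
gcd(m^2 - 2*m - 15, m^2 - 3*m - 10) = m - 5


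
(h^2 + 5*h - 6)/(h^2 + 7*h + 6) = (h - 1)/(h + 1)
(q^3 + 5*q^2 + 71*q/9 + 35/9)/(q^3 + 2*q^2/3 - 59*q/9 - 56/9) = (3*q + 5)/(3*q - 8)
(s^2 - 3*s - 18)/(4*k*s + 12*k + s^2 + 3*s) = (s - 6)/(4*k + s)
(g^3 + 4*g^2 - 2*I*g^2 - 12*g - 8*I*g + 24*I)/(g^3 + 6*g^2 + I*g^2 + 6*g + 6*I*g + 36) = (g - 2)/(g + 3*I)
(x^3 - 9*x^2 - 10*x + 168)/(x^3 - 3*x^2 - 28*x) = (x - 6)/x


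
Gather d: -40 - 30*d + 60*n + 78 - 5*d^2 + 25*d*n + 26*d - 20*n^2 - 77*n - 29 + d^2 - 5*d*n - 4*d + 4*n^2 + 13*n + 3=-4*d^2 + d*(20*n - 8) - 16*n^2 - 4*n + 12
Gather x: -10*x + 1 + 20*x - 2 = 10*x - 1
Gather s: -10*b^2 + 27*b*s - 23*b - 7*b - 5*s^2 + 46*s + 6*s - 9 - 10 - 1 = -10*b^2 - 30*b - 5*s^2 + s*(27*b + 52) - 20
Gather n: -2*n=-2*n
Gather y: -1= -1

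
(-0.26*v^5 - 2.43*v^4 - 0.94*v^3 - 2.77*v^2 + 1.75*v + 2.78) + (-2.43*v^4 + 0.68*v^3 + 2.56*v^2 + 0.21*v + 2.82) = -0.26*v^5 - 4.86*v^4 - 0.26*v^3 - 0.21*v^2 + 1.96*v + 5.6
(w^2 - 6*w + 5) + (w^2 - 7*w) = 2*w^2 - 13*w + 5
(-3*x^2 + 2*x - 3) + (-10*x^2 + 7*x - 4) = -13*x^2 + 9*x - 7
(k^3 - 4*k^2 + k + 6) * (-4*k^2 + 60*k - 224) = -4*k^5 + 76*k^4 - 468*k^3 + 932*k^2 + 136*k - 1344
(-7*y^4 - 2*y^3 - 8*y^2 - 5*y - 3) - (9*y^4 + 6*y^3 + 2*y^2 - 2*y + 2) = -16*y^4 - 8*y^3 - 10*y^2 - 3*y - 5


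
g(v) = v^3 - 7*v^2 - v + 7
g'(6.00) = 23.00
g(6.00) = -35.00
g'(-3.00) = 68.00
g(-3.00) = -80.00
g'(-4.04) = 104.52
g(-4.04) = -169.15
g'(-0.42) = 5.41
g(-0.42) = 6.11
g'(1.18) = -13.34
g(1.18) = -2.28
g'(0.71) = -9.43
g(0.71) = 3.12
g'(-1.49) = 26.52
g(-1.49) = -10.36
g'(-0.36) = 4.43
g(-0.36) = 6.41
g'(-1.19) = 19.91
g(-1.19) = -3.41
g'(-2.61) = 55.98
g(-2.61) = -55.85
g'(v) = 3*v^2 - 14*v - 1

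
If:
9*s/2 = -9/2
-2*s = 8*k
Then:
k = 1/4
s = -1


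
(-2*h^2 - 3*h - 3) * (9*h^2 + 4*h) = -18*h^4 - 35*h^3 - 39*h^2 - 12*h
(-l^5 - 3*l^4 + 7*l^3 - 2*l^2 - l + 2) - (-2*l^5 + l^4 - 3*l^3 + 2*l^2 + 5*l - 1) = l^5 - 4*l^4 + 10*l^3 - 4*l^2 - 6*l + 3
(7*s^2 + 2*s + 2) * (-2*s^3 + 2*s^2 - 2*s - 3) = -14*s^5 + 10*s^4 - 14*s^3 - 21*s^2 - 10*s - 6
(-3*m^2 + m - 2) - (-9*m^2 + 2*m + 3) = 6*m^2 - m - 5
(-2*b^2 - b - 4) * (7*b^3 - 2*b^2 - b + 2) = -14*b^5 - 3*b^4 - 24*b^3 + 5*b^2 + 2*b - 8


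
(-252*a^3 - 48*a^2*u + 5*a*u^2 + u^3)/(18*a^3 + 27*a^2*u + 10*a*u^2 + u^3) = (-42*a^2 - a*u + u^2)/(3*a^2 + 4*a*u + u^2)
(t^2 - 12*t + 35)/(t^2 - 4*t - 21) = (t - 5)/(t + 3)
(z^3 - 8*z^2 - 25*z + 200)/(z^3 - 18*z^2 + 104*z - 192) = (z^2 - 25)/(z^2 - 10*z + 24)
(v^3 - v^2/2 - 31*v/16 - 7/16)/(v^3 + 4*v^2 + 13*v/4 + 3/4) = (16*v^3 - 8*v^2 - 31*v - 7)/(4*(4*v^3 + 16*v^2 + 13*v + 3))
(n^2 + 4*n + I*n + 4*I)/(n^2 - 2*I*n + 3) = (n + 4)/(n - 3*I)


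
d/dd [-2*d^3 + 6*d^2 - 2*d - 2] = -6*d^2 + 12*d - 2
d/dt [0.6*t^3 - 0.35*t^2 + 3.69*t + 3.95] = 1.8*t^2 - 0.7*t + 3.69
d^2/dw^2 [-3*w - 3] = 0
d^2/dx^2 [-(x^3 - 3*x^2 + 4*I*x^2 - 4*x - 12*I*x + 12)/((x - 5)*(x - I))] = (x^3*(-2 - 20*I) + x^2*(-222 + 60*I) + x*(870 - 48*I) - 1366 + 160*I)/(x^6 + x^5*(-15 - 3*I) + x^4*(72 + 45*I) + x^3*(-80 - 224*I) + x^2*(-225 + 360*I) + x*(375 + 75*I) - 125*I)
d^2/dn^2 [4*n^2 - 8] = 8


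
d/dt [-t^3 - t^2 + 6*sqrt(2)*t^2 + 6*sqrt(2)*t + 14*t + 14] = -3*t^2 - 2*t + 12*sqrt(2)*t + 6*sqrt(2) + 14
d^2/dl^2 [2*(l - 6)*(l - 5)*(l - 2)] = 12*l - 52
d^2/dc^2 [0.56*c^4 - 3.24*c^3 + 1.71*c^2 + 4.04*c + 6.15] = 6.72*c^2 - 19.44*c + 3.42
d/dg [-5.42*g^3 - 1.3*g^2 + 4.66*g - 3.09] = -16.26*g^2 - 2.6*g + 4.66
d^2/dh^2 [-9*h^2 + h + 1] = -18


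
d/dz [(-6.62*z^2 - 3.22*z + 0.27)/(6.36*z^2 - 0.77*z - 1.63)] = (25.5766*z^2 + 18.1468*z + 5.4565)/(40.4496*z^4 - 9.7944*z^3 - 20.1407*z^2 + 2.5102*z + 2.6569)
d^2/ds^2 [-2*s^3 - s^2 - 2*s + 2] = -12*s - 2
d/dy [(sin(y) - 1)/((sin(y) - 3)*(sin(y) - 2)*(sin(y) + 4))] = 2*(-sin(y)^3 + 2*sin(y)^2 - sin(y) + 5)*cos(y)/((sin(y) - 3)^2*(sin(y) - 2)^2*(sin(y) + 4)^2)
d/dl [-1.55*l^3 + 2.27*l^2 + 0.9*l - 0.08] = -4.65*l^2 + 4.54*l + 0.9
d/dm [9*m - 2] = 9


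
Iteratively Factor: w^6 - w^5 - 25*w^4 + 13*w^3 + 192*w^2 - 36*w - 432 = (w - 4)*(w^5 + 3*w^4 - 13*w^3 - 39*w^2 + 36*w + 108) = (w - 4)*(w + 3)*(w^4 - 13*w^2 + 36) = (w - 4)*(w - 3)*(w + 3)*(w^3 + 3*w^2 - 4*w - 12) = (w - 4)*(w - 3)*(w - 2)*(w + 3)*(w^2 + 5*w + 6) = (w - 4)*(w - 3)*(w - 2)*(w + 2)*(w + 3)*(w + 3)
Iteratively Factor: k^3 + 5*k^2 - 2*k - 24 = (k + 3)*(k^2 + 2*k - 8) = (k - 2)*(k + 3)*(k + 4)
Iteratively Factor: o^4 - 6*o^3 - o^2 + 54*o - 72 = (o + 3)*(o^3 - 9*o^2 + 26*o - 24) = (o - 4)*(o + 3)*(o^2 - 5*o + 6) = (o - 4)*(o - 3)*(o + 3)*(o - 2)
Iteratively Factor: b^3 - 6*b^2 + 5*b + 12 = (b - 3)*(b^2 - 3*b - 4) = (b - 3)*(b + 1)*(b - 4)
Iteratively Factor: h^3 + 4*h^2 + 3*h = (h)*(h^2 + 4*h + 3) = h*(h + 3)*(h + 1)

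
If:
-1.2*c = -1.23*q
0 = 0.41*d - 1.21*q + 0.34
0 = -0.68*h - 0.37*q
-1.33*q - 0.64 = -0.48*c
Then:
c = -0.78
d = -3.08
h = 0.42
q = -0.76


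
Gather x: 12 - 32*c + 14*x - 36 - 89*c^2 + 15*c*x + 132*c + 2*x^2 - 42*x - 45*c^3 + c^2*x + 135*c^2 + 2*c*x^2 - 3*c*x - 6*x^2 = -45*c^3 + 46*c^2 + 100*c + x^2*(2*c - 4) + x*(c^2 + 12*c - 28) - 24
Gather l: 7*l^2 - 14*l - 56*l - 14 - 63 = 7*l^2 - 70*l - 77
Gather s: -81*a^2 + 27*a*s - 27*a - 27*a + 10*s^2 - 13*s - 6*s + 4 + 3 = -81*a^2 - 54*a + 10*s^2 + s*(27*a - 19) + 7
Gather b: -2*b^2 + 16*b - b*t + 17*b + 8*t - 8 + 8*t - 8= -2*b^2 + b*(33 - t) + 16*t - 16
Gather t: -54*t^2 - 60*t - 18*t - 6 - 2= -54*t^2 - 78*t - 8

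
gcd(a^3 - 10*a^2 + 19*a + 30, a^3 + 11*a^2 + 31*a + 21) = a + 1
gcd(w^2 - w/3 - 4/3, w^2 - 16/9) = w - 4/3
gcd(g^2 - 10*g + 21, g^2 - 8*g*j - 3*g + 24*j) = g - 3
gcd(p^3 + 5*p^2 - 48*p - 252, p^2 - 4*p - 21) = p - 7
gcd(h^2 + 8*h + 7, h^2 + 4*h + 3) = h + 1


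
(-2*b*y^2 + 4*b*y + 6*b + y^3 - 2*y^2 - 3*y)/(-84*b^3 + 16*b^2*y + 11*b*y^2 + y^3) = (y^2 - 2*y - 3)/(42*b^2 + 13*b*y + y^2)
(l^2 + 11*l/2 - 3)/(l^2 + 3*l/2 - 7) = (2*l^2 + 11*l - 6)/(2*l^2 + 3*l - 14)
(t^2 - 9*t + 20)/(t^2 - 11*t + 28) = (t - 5)/(t - 7)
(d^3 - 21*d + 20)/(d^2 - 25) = (d^2 - 5*d + 4)/(d - 5)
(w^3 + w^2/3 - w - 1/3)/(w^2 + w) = w - 2/3 - 1/(3*w)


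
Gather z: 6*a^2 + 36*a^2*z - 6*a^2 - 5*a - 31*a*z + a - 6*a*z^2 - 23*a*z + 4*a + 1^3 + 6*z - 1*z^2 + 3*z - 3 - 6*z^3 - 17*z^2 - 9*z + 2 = -6*z^3 + z^2*(-6*a - 18) + z*(36*a^2 - 54*a)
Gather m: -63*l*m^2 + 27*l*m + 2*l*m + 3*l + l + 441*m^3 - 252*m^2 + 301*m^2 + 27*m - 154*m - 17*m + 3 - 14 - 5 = 4*l + 441*m^3 + m^2*(49 - 63*l) + m*(29*l - 144) - 16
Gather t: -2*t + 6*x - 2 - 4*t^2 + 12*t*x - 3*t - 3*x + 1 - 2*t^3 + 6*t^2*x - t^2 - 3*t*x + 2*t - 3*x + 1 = -2*t^3 + t^2*(6*x - 5) + t*(9*x - 3)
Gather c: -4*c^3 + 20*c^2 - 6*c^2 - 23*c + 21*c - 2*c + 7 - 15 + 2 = -4*c^3 + 14*c^2 - 4*c - 6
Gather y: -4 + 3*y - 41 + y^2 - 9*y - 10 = y^2 - 6*y - 55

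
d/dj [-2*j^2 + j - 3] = 1 - 4*j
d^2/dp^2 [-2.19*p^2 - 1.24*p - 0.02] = -4.38000000000000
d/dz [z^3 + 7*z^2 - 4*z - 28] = 3*z^2 + 14*z - 4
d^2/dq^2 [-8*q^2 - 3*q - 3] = -16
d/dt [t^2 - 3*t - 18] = 2*t - 3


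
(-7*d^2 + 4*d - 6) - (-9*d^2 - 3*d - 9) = 2*d^2 + 7*d + 3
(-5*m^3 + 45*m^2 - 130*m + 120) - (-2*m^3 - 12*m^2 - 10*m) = -3*m^3 + 57*m^2 - 120*m + 120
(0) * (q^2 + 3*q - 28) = 0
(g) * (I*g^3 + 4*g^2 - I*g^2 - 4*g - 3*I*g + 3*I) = I*g^4 + 4*g^3 - I*g^3 - 4*g^2 - 3*I*g^2 + 3*I*g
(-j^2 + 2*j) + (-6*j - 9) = -j^2 - 4*j - 9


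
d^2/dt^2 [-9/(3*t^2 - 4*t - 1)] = 18*(-9*t^2 + 12*t + 4*(3*t - 2)^2 + 3)/(-3*t^2 + 4*t + 1)^3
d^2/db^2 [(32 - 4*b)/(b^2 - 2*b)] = 8*(b*(b - 2)*(3*b - 10) - 4*(b - 8)*(b - 1)^2)/(b^3*(b - 2)^3)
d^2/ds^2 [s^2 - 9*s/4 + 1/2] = 2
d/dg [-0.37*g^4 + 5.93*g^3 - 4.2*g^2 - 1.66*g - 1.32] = -1.48*g^3 + 17.79*g^2 - 8.4*g - 1.66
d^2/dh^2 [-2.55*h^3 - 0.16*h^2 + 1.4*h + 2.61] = -15.3*h - 0.32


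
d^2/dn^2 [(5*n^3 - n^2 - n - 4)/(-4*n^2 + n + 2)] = 2*(-25*n^3 + 186*n^2 - 84*n + 38)/(64*n^6 - 48*n^5 - 84*n^4 + 47*n^3 + 42*n^2 - 12*n - 8)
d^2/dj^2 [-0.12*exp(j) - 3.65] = -0.12*exp(j)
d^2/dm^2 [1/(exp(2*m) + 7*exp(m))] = (-(exp(m) + 7)*(4*exp(m) + 7) + 2*(2*exp(m) + 7)^2)*exp(-m)/(exp(m) + 7)^3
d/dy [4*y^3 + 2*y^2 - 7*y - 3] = 12*y^2 + 4*y - 7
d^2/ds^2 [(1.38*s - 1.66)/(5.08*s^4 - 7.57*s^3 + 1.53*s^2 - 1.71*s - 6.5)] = (427.353984*s^7 - 1705.872128*s^6 + 2453.928924*s^5 - 1397.726004*s^4 + 1247.38644*s^3 - 1624.837776*s^2 + 598.484748*s - 73.402812)/(131.096512*s^12 - 586.063344*s^11 + 991.778052*s^10 - 919.207333*s^9 + 190.034463*s^8 + 1072.8876*s^7 - 1253.591943*s^6 + 712.071972*s^5 + 106.820769*s^4 - 862.462011*s^3 + 136.90755*s^2 - 216.7425*s - 274.625)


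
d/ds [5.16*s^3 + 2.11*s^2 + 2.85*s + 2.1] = 15.48*s^2 + 4.22*s + 2.85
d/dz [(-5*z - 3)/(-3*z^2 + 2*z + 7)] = (-15*z^2 - 18*z - 29)/(9*z^4 - 12*z^3 - 38*z^2 + 28*z + 49)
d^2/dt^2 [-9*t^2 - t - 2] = -18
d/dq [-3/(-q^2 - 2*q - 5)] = 6*(-q - 1)/(q^2 + 2*q + 5)^2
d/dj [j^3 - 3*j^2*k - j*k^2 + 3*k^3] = 3*j^2 - 6*j*k - k^2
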